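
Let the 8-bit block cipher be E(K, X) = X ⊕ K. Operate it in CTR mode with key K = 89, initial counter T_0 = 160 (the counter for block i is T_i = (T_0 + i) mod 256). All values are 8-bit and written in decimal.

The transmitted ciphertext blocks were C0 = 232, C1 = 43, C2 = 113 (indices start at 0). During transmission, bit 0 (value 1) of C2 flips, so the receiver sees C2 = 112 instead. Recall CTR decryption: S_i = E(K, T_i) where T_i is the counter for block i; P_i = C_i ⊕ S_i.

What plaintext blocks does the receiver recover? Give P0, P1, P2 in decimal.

Only C2 changed, to 112. In CTR, a change in C_i flips the same bit in P_i only; the keystream is unaffected. Decrypting the received ciphertext:
P0: T = 160, S = E(K, T) = 249; 232 ⊕ 249 = 17.
P1: T = 161, S = E(K, T) = 248; 43 ⊕ 248 = 211.
P2: T = 162, S = E(K, T) = 251; 112 ⊕ 251 = 139.
Blocks that differ from the original plaintext: P2.

P0 = 17, P1 = 211, P2 = 139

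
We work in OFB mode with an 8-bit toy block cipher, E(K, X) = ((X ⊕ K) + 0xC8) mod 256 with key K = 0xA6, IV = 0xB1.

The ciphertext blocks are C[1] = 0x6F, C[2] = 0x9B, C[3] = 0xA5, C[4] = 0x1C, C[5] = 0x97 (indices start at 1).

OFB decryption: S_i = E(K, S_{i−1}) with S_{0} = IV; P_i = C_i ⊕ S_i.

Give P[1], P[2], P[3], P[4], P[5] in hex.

P[1] = 0xB0, P[2] = 0xDA, P[3] = 0x0A, P[4] = 0xCD, P[5] = 0xA8

P[1]: S = E(K, 0xB1) = 0xDF; 0x6F ⊕ 0xDF = 0xB0.
P[2]: S = E(K, 0xDF) = 0x41; 0x9B ⊕ 0x41 = 0xDA.
P[3]: S = E(K, 0x41) = 0xAF; 0xA5 ⊕ 0xAF = 0x0A.
P[4]: S = E(K, 0xAF) = 0xD1; 0x1C ⊕ 0xD1 = 0xCD.
P[5]: S = E(K, 0xD1) = 0x3F; 0x97 ⊕ 0x3F = 0xA8.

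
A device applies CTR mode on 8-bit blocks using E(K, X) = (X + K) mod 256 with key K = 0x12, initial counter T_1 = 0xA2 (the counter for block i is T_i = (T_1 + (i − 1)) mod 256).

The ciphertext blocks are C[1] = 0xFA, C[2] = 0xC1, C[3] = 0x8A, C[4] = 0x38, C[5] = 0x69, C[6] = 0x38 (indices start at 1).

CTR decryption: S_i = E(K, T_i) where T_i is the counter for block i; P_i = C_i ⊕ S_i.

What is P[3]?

P[3]: T = 0xA4, S = E(K, T) = 0xB6; 0x8A ⊕ 0xB6 = 0x3C.

P[3] = 0x3C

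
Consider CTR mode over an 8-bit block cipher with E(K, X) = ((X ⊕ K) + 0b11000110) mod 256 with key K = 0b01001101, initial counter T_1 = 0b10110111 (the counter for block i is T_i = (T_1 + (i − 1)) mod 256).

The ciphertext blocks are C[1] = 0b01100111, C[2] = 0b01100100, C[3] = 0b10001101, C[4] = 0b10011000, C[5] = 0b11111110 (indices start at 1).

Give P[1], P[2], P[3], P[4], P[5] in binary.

P[1] = 0b10100111, P[2] = 0b11011111, P[3] = 0b00110111, P[4] = 0b00100101, P[5] = 0b01000010

CTR decryption: S_i = E(K, T_i) where T_i is the counter for block i; P_i = C_i ⊕ S_i.
P[1]: T = 0b10110111, S = E(K, T) = 0b11000000; 0b01100111 ⊕ 0b11000000 = 0b10100111.
P[2]: T = 0b10111000, S = E(K, T) = 0b10111011; 0b01100100 ⊕ 0b10111011 = 0b11011111.
P[3]: T = 0b10111001, S = E(K, T) = 0b10111010; 0b10001101 ⊕ 0b10111010 = 0b00110111.
P[4]: T = 0b10111010, S = E(K, T) = 0b10111101; 0b10011000 ⊕ 0b10111101 = 0b00100101.
P[5]: T = 0b10111011, S = E(K, T) = 0b10111100; 0b11111110 ⊕ 0b10111100 = 0b01000010.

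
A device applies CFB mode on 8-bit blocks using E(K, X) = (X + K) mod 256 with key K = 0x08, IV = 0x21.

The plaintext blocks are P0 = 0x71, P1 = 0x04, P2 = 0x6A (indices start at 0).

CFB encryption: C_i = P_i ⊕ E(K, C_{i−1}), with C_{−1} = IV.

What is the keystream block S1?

C0: E(K, 0x21) = 0x29; 0x71 ⊕ 0x29 = 0x58.
C1: E(K, 0x58) = 0x60; 0x04 ⊕ 0x60 = 0x64.
So S1 = 0x60.

0x60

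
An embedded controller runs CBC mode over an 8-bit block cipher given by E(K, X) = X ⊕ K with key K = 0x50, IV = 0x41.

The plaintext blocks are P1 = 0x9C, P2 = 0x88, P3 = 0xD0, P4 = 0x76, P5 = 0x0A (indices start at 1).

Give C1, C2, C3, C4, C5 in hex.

C1 = 0x8D, C2 = 0x55, C3 = 0xD5, C4 = 0xF3, C5 = 0xA9

CBC encryption: C_i = E(K, P_i ⊕ C_{i−1}), with C_{0} = IV.
C1: P1 ⊕ 0x41 = 0xDD; E(K, 0xDD) = 0x8D.
C2: P2 ⊕ 0x8D = 0x05; E(K, 0x05) = 0x55.
C3: P3 ⊕ 0x55 = 0x85; E(K, 0x85) = 0xD5.
C4: P4 ⊕ 0xD5 = 0xA3; E(K, 0xA3) = 0xF3.
C5: P5 ⊕ 0xF3 = 0xF9; E(K, 0xF9) = 0xA9.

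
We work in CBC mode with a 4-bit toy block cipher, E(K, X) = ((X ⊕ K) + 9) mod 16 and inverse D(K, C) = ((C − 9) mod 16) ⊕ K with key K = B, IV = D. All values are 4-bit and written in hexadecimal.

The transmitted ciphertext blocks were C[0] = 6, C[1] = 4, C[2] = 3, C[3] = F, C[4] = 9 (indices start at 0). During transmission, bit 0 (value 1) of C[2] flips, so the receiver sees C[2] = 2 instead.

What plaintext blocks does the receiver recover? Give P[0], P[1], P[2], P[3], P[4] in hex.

CBC decryption: P_i = D(K, C_i) ⊕ C_{i−1}, with C_{−1} = IV.
Only C[2] changed, to 2. In CBC, a change in C_i garbles P_i and flips the same bit in P_{i+1}. Decrypting the received ciphertext:
P[0]: D(K, 6) = 6; 6 ⊕ D = B.
P[1]: D(K, 4) = 0; 0 ⊕ 6 = 6.
P[2]: D(K, 2) = 2; 2 ⊕ 4 = 6.
P[3]: D(K, F) = D; D ⊕ 2 = F.
P[4]: D(K, 9) = B; B ⊕ F = 4.
Blocks that differ from the original plaintext: P[2], P[3].

P[0] = B, P[1] = 6, P[2] = 6, P[3] = F, P[4] = 4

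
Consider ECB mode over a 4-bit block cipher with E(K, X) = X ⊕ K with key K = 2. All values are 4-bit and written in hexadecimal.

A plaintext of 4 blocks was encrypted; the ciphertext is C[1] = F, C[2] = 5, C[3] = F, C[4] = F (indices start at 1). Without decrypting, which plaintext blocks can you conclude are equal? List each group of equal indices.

ECB encrypts each block independently with the same key, so equal ciphertext blocks imply equal plaintext blocks.
C[1] = C[3] = C[4] = F, so P[1] = P[3] = P[4].

P[1] = P[3] = P[4]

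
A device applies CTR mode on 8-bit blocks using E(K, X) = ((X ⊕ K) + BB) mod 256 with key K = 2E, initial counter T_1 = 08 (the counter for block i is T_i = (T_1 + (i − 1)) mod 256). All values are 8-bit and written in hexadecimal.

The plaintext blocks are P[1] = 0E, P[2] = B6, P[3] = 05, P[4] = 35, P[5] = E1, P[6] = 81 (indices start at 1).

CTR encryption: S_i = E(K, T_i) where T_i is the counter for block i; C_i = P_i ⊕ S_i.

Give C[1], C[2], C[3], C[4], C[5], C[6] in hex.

C[1] = EF, C[2] = 54, C[3] = DA, C[4] = D5, C[5] = 3C, C[6] = 5F

C[1]: T = 08, S = E(K, T) = E1; 0E ⊕ E1 = EF.
C[2]: T = 09, S = E(K, T) = E2; B6 ⊕ E2 = 54.
C[3]: T = 0A, S = E(K, T) = DF; 05 ⊕ DF = DA.
C[4]: T = 0B, S = E(K, T) = E0; 35 ⊕ E0 = D5.
C[5]: T = 0C, S = E(K, T) = DD; E1 ⊕ DD = 3C.
C[6]: T = 0D, S = E(K, T) = DE; 81 ⊕ DE = 5F.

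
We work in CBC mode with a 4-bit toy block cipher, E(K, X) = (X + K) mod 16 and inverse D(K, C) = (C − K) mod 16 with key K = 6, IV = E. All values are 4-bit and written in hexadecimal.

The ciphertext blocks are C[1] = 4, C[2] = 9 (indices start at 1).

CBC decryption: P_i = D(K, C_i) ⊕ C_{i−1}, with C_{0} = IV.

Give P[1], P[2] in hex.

P[1] = 0, P[2] = 7

P[1]: D(K, 4) = E; E ⊕ E = 0.
P[2]: D(K, 9) = 3; 3 ⊕ 4 = 7.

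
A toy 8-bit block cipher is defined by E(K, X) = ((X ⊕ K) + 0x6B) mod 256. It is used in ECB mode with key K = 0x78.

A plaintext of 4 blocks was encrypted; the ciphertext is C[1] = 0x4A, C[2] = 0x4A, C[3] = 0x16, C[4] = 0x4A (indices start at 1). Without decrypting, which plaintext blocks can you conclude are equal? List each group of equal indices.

P[1] = P[2] = P[4]

ECB encrypts each block independently with the same key, so equal ciphertext blocks imply equal plaintext blocks.
C[1] = C[2] = C[4] = 0x4A, so P[1] = P[2] = P[4].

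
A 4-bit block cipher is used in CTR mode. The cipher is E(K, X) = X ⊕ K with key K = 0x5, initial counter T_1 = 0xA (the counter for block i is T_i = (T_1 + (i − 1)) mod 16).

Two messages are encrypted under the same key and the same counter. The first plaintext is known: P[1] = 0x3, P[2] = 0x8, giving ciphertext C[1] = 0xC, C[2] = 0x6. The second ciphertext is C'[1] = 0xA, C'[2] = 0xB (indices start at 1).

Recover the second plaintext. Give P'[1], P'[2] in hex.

P'[1] = 0x5, P'[2] = 0x5

In CTR with a reused counter, both messages share the same keystream S_i, so C_i ⊕ C'_i = P_i ⊕ P'_i and thus P'_i = P_i ⊕ C_i ⊕ C'_i.
P'[1]: 0x3 ⊕ 0xC ⊕ 0xA = 0x5.
P'[2]: 0x8 ⊕ 0x6 ⊕ 0xB = 0x5.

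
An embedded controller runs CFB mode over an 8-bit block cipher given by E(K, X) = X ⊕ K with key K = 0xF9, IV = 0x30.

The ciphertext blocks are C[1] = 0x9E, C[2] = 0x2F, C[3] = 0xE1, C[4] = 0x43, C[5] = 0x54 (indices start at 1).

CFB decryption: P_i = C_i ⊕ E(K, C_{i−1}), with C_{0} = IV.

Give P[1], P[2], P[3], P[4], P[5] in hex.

P[1]: E(K, 0x30) = 0xC9; 0x9E ⊕ 0xC9 = 0x57.
P[2]: E(K, 0x9E) = 0x67; 0x2F ⊕ 0x67 = 0x48.
P[3]: E(K, 0x2F) = 0xD6; 0xE1 ⊕ 0xD6 = 0x37.
P[4]: E(K, 0xE1) = 0x18; 0x43 ⊕ 0x18 = 0x5B.
P[5]: E(K, 0x43) = 0xBA; 0x54 ⊕ 0xBA = 0xEE.

P[1] = 0x57, P[2] = 0x48, P[3] = 0x37, P[4] = 0x5B, P[5] = 0xEE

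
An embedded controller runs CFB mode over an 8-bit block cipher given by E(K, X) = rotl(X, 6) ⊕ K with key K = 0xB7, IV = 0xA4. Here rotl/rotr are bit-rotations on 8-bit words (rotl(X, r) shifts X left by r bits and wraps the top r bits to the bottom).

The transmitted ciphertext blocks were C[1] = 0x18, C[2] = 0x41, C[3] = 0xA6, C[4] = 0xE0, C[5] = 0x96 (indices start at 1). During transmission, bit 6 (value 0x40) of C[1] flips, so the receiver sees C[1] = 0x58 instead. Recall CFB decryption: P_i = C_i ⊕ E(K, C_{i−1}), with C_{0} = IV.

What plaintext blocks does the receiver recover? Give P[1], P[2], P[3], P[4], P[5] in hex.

Only C[1] changed, to 0x58. In CFB, a change in C_i flips the same bit in P_i and garbles P_{i+1}. Decrypting the received ciphertext:
P[1]: E(K, 0xA4) = 0x9E; 0x58 ⊕ 0x9E = 0xC6.
P[2]: E(K, 0x58) = 0xA1; 0x41 ⊕ 0xA1 = 0xE0.
P[3]: E(K, 0x41) = 0xE7; 0xA6 ⊕ 0xE7 = 0x41.
P[4]: E(K, 0xA6) = 0x1E; 0xE0 ⊕ 0x1E = 0xFE.
P[5]: E(K, 0xE0) = 0x8F; 0x96 ⊕ 0x8F = 0x19.
Blocks that differ from the original plaintext: P[1], P[2].

P[1] = 0xC6, P[2] = 0xE0, P[3] = 0x41, P[4] = 0xFE, P[5] = 0x19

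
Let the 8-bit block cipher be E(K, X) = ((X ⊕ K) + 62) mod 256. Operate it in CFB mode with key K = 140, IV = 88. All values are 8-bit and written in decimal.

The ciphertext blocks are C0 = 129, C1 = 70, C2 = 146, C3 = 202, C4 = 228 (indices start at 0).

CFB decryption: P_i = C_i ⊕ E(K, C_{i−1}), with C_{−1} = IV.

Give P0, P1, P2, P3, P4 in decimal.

P0 = 147, P1 = 13, P2 = 154, P3 = 150, P4 = 96

P0: E(K, 88) = 18; 129 ⊕ 18 = 147.
P1: E(K, 129) = 75; 70 ⊕ 75 = 13.
P2: E(K, 70) = 8; 146 ⊕ 8 = 154.
P3: E(K, 146) = 92; 202 ⊕ 92 = 150.
P4: E(K, 202) = 132; 228 ⊕ 132 = 96.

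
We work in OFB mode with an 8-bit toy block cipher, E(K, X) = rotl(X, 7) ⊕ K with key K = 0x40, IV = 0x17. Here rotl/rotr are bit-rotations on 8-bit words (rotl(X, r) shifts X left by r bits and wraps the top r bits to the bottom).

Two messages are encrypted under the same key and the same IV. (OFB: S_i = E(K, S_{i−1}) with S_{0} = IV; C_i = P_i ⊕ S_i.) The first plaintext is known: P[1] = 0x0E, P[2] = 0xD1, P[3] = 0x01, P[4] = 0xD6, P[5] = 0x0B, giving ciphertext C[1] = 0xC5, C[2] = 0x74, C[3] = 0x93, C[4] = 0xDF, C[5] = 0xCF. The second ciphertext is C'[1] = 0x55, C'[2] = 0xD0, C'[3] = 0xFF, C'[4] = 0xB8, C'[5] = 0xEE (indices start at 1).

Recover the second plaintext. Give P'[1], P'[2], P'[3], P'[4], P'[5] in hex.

P'[1] = 0x9E, P'[2] = 0x75, P'[3] = 0x6D, P'[4] = 0xB1, P'[5] = 0x2A

In OFB with a reused IV, both messages share the same keystream S_i, so C_i ⊕ C'_i = P_i ⊕ P'_i and thus P'_i = P_i ⊕ C_i ⊕ C'_i.
P'[1]: 0x0E ⊕ 0xC5 ⊕ 0x55 = 0x9E.
P'[2]: 0xD1 ⊕ 0x74 ⊕ 0xD0 = 0x75.
P'[3]: 0x01 ⊕ 0x93 ⊕ 0xFF = 0x6D.
P'[4]: 0xD6 ⊕ 0xDF ⊕ 0xB8 = 0xB1.
P'[5]: 0x0B ⊕ 0xCF ⊕ 0xEE = 0x2A.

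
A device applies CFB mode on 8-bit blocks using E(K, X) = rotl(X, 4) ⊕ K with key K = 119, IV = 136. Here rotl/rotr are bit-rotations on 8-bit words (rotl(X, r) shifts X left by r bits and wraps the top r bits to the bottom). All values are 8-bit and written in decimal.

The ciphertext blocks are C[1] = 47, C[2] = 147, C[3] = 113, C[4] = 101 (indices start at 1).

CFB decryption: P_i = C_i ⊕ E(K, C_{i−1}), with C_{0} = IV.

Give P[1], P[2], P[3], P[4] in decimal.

P[1] = 208, P[2] = 22, P[3] = 63, P[4] = 5

P[1]: E(K, 136) = 255; 47 ⊕ 255 = 208.
P[2]: E(K, 47) = 133; 147 ⊕ 133 = 22.
P[3]: E(K, 147) = 78; 113 ⊕ 78 = 63.
P[4]: E(K, 113) = 96; 101 ⊕ 96 = 5.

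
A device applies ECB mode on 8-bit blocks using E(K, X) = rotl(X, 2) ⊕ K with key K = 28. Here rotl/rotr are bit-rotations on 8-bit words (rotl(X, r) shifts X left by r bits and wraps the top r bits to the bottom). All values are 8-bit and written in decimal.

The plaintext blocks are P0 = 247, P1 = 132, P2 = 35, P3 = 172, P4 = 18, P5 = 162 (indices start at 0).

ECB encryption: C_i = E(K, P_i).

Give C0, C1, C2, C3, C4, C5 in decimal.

C0 = 195, C1 = 14, C2 = 144, C3 = 174, C4 = 84, C5 = 150

C0: E(K, 247) = 195.
C1: E(K, 132) = 14.
C2: E(K, 35) = 144.
C3: E(K, 172) = 174.
C4: E(K, 18) = 84.
C5: E(K, 162) = 150.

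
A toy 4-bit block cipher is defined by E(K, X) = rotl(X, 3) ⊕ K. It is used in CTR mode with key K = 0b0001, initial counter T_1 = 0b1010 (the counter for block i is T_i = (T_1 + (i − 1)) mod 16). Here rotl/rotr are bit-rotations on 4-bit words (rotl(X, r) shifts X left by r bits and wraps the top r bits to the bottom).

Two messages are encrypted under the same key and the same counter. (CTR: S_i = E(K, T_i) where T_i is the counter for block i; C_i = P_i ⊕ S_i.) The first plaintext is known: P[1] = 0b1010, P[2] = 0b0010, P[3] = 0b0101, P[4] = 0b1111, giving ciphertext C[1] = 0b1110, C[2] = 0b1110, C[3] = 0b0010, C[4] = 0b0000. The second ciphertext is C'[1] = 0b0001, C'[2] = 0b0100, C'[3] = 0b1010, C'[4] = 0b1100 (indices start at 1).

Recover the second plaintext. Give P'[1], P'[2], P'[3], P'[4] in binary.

P'[1] = 0b0101, P'[2] = 0b1000, P'[3] = 0b1101, P'[4] = 0b0011

In CTR with a reused counter, both messages share the same keystream S_i, so C_i ⊕ C'_i = P_i ⊕ P'_i and thus P'_i = P_i ⊕ C_i ⊕ C'_i.
P'[1]: 0b1010 ⊕ 0b1110 ⊕ 0b0001 = 0b0101.
P'[2]: 0b0010 ⊕ 0b1110 ⊕ 0b0100 = 0b1000.
P'[3]: 0b0101 ⊕ 0b0010 ⊕ 0b1010 = 0b1101.
P'[4]: 0b1111 ⊕ 0b0000 ⊕ 0b1100 = 0b0011.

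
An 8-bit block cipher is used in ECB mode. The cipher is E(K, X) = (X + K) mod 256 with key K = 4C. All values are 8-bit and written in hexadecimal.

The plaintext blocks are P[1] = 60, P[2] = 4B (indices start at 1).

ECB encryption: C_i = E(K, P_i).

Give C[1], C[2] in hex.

C[1]: E(K, 60) = AC.
C[2]: E(K, 4B) = 97.

C[1] = AC, C[2] = 97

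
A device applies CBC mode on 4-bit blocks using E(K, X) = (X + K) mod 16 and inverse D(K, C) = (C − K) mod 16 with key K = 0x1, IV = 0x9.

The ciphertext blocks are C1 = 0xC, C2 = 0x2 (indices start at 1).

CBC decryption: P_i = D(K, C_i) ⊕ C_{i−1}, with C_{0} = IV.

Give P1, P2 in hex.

P1: D(K, 0xC) = 0xB; 0xB ⊕ 0x9 = 0x2.
P2: D(K, 0x2) = 0x1; 0x1 ⊕ 0xC = 0xD.

P1 = 0x2, P2 = 0xD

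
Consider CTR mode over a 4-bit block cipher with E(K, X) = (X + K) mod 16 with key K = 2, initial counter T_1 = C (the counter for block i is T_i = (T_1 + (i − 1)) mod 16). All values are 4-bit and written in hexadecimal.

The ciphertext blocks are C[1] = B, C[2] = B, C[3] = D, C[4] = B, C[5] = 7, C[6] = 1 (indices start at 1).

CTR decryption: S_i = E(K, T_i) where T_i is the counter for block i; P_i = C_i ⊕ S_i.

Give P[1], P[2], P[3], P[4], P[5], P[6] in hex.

P[1]: T = C, S = E(K, T) = E; B ⊕ E = 5.
P[2]: T = D, S = E(K, T) = F; B ⊕ F = 4.
P[3]: T = E, S = E(K, T) = 0; D ⊕ 0 = D.
P[4]: T = F, S = E(K, T) = 1; B ⊕ 1 = A.
P[5]: T = 0, S = E(K, T) = 2; 7 ⊕ 2 = 5.
P[6]: T = 1, S = E(K, T) = 3; 1 ⊕ 3 = 2.

P[1] = 5, P[2] = 4, P[3] = D, P[4] = A, P[5] = 5, P[6] = 2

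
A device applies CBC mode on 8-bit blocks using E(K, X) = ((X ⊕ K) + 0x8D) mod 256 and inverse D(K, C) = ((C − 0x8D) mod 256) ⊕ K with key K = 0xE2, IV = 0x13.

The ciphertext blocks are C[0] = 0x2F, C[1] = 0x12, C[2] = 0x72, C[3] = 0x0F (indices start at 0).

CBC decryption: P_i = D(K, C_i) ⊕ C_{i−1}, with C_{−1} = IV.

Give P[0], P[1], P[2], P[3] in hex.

P[0]: D(K, 0x2F) = 0x40; 0x40 ⊕ 0x13 = 0x53.
P[1]: D(K, 0x12) = 0x67; 0x67 ⊕ 0x2F = 0x48.
P[2]: D(K, 0x72) = 0x07; 0x07 ⊕ 0x12 = 0x15.
P[3]: D(K, 0x0F) = 0x60; 0x60 ⊕ 0x72 = 0x12.

P[0] = 0x53, P[1] = 0x48, P[2] = 0x15, P[3] = 0x12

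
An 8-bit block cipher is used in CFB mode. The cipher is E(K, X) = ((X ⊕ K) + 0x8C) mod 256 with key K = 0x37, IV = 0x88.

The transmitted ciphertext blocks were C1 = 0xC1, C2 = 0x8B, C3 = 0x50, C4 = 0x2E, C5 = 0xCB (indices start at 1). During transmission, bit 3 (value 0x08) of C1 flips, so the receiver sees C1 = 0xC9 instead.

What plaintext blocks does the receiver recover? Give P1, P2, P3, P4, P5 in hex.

P1 = 0x82, P2 = 0x01, P3 = 0x18, P4 = 0xDD, P5 = 0x6E

CFB decryption: P_i = C_i ⊕ E(K, C_{i−1}), with C_{0} = IV.
Only C1 changed, to 0xC9. In CFB, a change in C_i flips the same bit in P_i and garbles P_{i+1}. Decrypting the received ciphertext:
P1: E(K, 0x88) = 0x4B; 0xC9 ⊕ 0x4B = 0x82.
P2: E(K, 0xC9) = 0x8A; 0x8B ⊕ 0x8A = 0x01.
P3: E(K, 0x8B) = 0x48; 0x50 ⊕ 0x48 = 0x18.
P4: E(K, 0x50) = 0xF3; 0x2E ⊕ 0xF3 = 0xDD.
P5: E(K, 0x2E) = 0xA5; 0xCB ⊕ 0xA5 = 0x6E.
Blocks that differ from the original plaintext: P1, P2.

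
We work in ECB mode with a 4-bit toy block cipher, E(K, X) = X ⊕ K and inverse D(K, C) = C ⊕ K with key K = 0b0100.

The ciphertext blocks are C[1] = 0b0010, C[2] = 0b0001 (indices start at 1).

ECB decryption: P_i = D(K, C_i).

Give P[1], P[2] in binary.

P[1] = 0b0110, P[2] = 0b0101

P[1]: D(K, 0b0010) = 0b0110.
P[2]: D(K, 0b0001) = 0b0101.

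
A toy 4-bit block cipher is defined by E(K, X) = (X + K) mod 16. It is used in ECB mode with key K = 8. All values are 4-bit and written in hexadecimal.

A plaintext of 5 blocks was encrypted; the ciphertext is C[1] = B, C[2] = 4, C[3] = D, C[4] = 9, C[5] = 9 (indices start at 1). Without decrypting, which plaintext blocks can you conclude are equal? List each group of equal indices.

ECB encrypts each block independently with the same key, so equal ciphertext blocks imply equal plaintext blocks.
C[4] = C[5] = 9, so P[4] = P[5].

P[4] = P[5]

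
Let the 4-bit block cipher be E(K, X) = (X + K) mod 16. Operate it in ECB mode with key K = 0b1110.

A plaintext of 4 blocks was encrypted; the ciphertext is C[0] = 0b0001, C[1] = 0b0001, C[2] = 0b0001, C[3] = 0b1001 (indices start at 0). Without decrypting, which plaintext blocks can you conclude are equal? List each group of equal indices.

P[0] = P[1] = P[2]

ECB encrypts each block independently with the same key, so equal ciphertext blocks imply equal plaintext blocks.
C[0] = C[1] = C[2] = 0b0001, so P[0] = P[1] = P[2].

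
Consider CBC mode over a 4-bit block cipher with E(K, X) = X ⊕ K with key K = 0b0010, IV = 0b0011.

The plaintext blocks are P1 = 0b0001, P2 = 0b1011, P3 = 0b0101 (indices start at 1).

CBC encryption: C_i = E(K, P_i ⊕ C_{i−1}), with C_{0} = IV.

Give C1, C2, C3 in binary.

C1 = 0b0000, C2 = 0b1001, C3 = 0b1110

C1: P1 ⊕ 0b0011 = 0b0010; E(K, 0b0010) = 0b0000.
C2: P2 ⊕ 0b0000 = 0b1011; E(K, 0b1011) = 0b1001.
C3: P3 ⊕ 0b1001 = 0b1100; E(K, 0b1100) = 0b1110.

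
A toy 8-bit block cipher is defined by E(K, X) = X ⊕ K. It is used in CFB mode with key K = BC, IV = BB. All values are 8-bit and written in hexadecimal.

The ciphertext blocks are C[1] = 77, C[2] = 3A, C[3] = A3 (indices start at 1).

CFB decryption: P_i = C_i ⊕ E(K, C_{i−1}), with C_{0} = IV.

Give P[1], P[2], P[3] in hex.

P[1] = 70, P[2] = F1, P[3] = 25

P[1]: E(K, BB) = 07; 77 ⊕ 07 = 70.
P[2]: E(K, 77) = CB; 3A ⊕ CB = F1.
P[3]: E(K, 3A) = 86; A3 ⊕ 86 = 25.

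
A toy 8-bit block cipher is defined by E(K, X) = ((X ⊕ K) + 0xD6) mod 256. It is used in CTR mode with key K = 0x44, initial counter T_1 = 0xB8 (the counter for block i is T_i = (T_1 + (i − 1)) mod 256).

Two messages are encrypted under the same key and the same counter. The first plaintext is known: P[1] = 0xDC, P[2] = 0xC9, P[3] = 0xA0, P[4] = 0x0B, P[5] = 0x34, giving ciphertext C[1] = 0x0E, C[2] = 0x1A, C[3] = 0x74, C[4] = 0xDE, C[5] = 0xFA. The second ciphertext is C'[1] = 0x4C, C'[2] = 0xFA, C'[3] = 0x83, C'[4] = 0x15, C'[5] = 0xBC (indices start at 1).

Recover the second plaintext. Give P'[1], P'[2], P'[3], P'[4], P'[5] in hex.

P'[1] = 0x9E, P'[2] = 0x29, P'[3] = 0x57, P'[4] = 0xC0, P'[5] = 0x72

In CTR with a reused counter, both messages share the same keystream S_i, so C_i ⊕ C'_i = P_i ⊕ P'_i and thus P'_i = P_i ⊕ C_i ⊕ C'_i.
P'[1]: 0xDC ⊕ 0x0E ⊕ 0x4C = 0x9E.
P'[2]: 0xC9 ⊕ 0x1A ⊕ 0xFA = 0x29.
P'[3]: 0xA0 ⊕ 0x74 ⊕ 0x83 = 0x57.
P'[4]: 0x0B ⊕ 0xDE ⊕ 0x15 = 0xC0.
P'[5]: 0x34 ⊕ 0xFA ⊕ 0xBC = 0x72.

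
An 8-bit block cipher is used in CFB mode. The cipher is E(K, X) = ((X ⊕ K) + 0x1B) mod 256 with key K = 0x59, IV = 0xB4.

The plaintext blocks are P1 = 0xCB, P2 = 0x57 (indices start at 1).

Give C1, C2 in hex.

CFB encryption: C_i = P_i ⊕ E(K, C_{i−1}), with C_{0} = IV.
C1: E(K, 0xB4) = 0x08; 0xCB ⊕ 0x08 = 0xC3.
C2: E(K, 0xC3) = 0xB5; 0x57 ⊕ 0xB5 = 0xE2.

C1 = 0xC3, C2 = 0xE2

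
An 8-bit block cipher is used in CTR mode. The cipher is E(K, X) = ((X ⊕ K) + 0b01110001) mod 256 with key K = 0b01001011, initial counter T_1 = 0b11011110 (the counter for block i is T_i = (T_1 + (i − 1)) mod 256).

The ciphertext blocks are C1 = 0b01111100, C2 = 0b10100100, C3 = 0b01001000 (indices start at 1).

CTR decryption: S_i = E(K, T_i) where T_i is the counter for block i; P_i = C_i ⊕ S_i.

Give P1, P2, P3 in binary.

P1 = 0b01111010, P2 = 0b10100001, P3 = 0b01010100

P1: T = 0b11011110, S = E(K, T) = 0b00000110; 0b01111100 ⊕ 0b00000110 = 0b01111010.
P2: T = 0b11011111, S = E(K, T) = 0b00000101; 0b10100100 ⊕ 0b00000101 = 0b10100001.
P3: T = 0b11100000, S = E(K, T) = 0b00011100; 0b01001000 ⊕ 0b00011100 = 0b01010100.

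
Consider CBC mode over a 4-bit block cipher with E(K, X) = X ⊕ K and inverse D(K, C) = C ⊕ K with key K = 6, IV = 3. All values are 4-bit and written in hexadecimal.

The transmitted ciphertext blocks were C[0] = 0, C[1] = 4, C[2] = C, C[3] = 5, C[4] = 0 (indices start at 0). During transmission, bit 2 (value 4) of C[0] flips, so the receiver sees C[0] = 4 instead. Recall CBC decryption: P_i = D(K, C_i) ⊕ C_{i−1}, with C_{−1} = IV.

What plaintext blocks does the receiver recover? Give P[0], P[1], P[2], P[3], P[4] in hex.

Only C[0] changed, to 4. In CBC, a change in C_i garbles P_i and flips the same bit in P_{i+1}. Decrypting the received ciphertext:
P[0]: D(K, 4) = 2; 2 ⊕ 3 = 1.
P[1]: D(K, 4) = 2; 2 ⊕ 4 = 6.
P[2]: D(K, C) = A; A ⊕ 4 = E.
P[3]: D(K, 5) = 3; 3 ⊕ C = F.
P[4]: D(K, 0) = 6; 6 ⊕ 5 = 3.
Blocks that differ from the original plaintext: P[0], P[1].

P[0] = 1, P[1] = 6, P[2] = E, P[3] = F, P[4] = 3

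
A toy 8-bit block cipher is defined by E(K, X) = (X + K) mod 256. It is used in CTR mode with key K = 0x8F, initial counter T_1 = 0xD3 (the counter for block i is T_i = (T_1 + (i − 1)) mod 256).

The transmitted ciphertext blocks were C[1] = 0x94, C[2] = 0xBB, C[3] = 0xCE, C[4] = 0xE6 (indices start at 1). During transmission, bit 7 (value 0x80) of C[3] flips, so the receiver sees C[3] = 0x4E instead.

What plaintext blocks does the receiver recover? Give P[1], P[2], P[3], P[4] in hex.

P[1] = 0xF6, P[2] = 0xD8, P[3] = 0x2A, P[4] = 0x83

CTR decryption: S_i = E(K, T_i) where T_i is the counter for block i; P_i = C_i ⊕ S_i.
Only C[3] changed, to 0x4E. In CTR, a change in C_i flips the same bit in P_i only; the keystream is unaffected. Decrypting the received ciphertext:
P[1]: T = 0xD3, S = E(K, T) = 0x62; 0x94 ⊕ 0x62 = 0xF6.
P[2]: T = 0xD4, S = E(K, T) = 0x63; 0xBB ⊕ 0x63 = 0xD8.
P[3]: T = 0xD5, S = E(K, T) = 0x64; 0x4E ⊕ 0x64 = 0x2A.
P[4]: T = 0xD6, S = E(K, T) = 0x65; 0xE6 ⊕ 0x65 = 0x83.
Blocks that differ from the original plaintext: P[3].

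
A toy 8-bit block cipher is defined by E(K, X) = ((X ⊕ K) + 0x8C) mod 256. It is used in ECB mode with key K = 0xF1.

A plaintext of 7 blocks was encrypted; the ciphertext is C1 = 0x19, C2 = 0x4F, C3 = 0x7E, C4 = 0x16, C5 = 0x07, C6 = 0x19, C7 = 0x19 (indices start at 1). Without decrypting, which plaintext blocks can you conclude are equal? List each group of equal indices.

P1 = P6 = P7

ECB encrypts each block independently with the same key, so equal ciphertext blocks imply equal plaintext blocks.
C1 = C6 = C7 = 0x19, so P1 = P6 = P7.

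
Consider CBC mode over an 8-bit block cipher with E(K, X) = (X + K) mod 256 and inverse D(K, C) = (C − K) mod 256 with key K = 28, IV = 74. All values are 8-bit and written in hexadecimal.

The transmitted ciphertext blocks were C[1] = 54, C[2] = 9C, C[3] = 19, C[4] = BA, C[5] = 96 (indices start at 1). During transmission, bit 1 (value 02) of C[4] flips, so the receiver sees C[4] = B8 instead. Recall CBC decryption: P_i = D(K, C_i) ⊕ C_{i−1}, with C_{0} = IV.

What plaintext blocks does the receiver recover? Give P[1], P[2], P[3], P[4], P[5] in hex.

P[1] = 58, P[2] = 20, P[3] = 6D, P[4] = 89, P[5] = D6

Only C[4] changed, to B8. In CBC, a change in C_i garbles P_i and flips the same bit in P_{i+1}. Decrypting the received ciphertext:
P[1]: D(K, 54) = 2C; 2C ⊕ 74 = 58.
P[2]: D(K, 9C) = 74; 74 ⊕ 54 = 20.
P[3]: D(K, 19) = F1; F1 ⊕ 9C = 6D.
P[4]: D(K, B8) = 90; 90 ⊕ 19 = 89.
P[5]: D(K, 96) = 6E; 6E ⊕ B8 = D6.
Blocks that differ from the original plaintext: P[4], P[5].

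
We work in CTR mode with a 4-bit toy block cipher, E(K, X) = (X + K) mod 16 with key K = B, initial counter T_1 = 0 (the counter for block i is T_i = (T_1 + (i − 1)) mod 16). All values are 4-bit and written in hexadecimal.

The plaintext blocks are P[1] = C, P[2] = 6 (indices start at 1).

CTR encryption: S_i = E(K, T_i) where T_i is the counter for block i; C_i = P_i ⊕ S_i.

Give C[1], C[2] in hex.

C[1] = 7, C[2] = A

C[1]: T = 0, S = E(K, T) = B; C ⊕ B = 7.
C[2]: T = 1, S = E(K, T) = C; 6 ⊕ C = A.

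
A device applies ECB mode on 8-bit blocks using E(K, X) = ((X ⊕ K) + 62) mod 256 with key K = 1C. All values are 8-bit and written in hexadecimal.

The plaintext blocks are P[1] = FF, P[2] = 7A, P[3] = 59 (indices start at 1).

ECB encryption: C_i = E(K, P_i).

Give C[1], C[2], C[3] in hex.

C[1]: E(K, FF) = 45.
C[2]: E(K, 7A) = C8.
C[3]: E(K, 59) = A7.

C[1] = 45, C[2] = C8, C[3] = A7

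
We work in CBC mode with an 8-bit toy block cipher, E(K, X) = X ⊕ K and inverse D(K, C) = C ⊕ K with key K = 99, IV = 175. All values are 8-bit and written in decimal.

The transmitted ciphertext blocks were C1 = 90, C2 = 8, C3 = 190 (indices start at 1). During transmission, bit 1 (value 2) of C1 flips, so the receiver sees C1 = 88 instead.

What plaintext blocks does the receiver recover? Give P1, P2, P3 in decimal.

CBC decryption: P_i = D(K, C_i) ⊕ C_{i−1}, with C_{0} = IV.
Only C1 changed, to 88. In CBC, a change in C_i garbles P_i and flips the same bit in P_{i+1}. Decrypting the received ciphertext:
P1: D(K, 88) = 59; 59 ⊕ 175 = 148.
P2: D(K, 8) = 107; 107 ⊕ 88 = 51.
P3: D(K, 190) = 221; 221 ⊕ 8 = 213.
Blocks that differ from the original plaintext: P1, P2.

P1 = 148, P2 = 51, P3 = 213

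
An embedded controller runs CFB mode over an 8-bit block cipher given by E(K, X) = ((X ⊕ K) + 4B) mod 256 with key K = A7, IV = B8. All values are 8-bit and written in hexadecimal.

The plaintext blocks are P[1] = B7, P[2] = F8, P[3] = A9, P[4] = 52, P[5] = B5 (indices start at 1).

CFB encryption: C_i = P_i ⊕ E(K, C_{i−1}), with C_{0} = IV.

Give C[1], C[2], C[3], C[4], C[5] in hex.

C[1]: E(K, B8) = 6A; B7 ⊕ 6A = DD.
C[2]: E(K, DD) = C5; F8 ⊕ C5 = 3D.
C[3]: E(K, 3D) = E5; A9 ⊕ E5 = 4C.
C[4]: E(K, 4C) = 36; 52 ⊕ 36 = 64.
C[5]: E(K, 64) = 0E; B5 ⊕ 0E = BB.

C[1] = DD, C[2] = 3D, C[3] = 4C, C[4] = 64, C[5] = BB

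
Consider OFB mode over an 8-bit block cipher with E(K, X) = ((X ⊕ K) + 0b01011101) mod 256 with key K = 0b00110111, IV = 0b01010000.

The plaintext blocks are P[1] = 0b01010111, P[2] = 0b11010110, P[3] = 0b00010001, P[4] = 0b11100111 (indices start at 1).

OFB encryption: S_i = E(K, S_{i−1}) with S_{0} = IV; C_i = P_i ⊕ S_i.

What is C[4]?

C[4] = 0b10110111

C[1]: S = E(K, 0b01010000) = 0b11000100; 0b01010111 ⊕ 0b11000100 = 0b10010011.
C[2]: S = E(K, 0b11000100) = 0b01010000; 0b11010110 ⊕ 0b01010000 = 0b10000110.
C[3]: S = E(K, 0b01010000) = 0b11000100; 0b00010001 ⊕ 0b11000100 = 0b11010101.
C[4]: S = E(K, 0b11000100) = 0b01010000; 0b11100111 ⊕ 0b01010000 = 0b10110111.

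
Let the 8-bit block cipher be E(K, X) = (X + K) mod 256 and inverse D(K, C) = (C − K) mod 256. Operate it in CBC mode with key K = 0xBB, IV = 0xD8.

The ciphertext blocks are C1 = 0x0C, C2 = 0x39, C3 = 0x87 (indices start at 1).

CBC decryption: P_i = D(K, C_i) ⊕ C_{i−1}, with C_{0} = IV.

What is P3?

P3 = 0xF5

P3: D(K, 0x87) = 0xCC; 0xCC ⊕ 0x39 = 0xF5.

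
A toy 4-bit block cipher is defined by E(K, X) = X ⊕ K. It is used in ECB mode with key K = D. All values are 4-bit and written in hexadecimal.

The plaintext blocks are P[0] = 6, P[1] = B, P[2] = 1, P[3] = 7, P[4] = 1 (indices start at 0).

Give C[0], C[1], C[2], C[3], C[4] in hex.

C[0] = B, C[1] = 6, C[2] = C, C[3] = A, C[4] = C

ECB encryption: C_i = E(K, P_i).
C[0]: E(K, 6) = B.
C[1]: E(K, B) = 6.
C[2]: E(K, 1) = C.
C[3]: E(K, 7) = A.
C[4]: E(K, 1) = C.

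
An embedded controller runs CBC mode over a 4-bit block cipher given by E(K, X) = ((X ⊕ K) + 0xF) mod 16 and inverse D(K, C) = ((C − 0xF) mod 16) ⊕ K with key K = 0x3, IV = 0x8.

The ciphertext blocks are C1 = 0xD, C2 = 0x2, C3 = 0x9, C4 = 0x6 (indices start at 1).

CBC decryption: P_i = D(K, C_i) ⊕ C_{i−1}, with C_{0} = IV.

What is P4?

P4 = 0xD

P4: D(K, 0x6) = 0x4; 0x4 ⊕ 0x9 = 0xD.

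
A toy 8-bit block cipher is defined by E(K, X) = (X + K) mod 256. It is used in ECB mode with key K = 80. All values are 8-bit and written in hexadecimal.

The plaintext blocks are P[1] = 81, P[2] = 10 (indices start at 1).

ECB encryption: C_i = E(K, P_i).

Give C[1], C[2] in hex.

C[1]: E(K, 81) = 01.
C[2]: E(K, 10) = 90.

C[1] = 01, C[2] = 90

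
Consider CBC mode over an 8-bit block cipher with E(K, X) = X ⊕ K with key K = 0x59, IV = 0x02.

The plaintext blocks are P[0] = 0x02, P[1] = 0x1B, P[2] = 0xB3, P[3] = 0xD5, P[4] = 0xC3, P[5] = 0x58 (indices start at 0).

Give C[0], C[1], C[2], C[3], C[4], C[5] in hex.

CBC encryption: C_i = E(K, P_i ⊕ C_{i−1}), with C_{−1} = IV.
C[0]: P[0] ⊕ 0x02 = 0x00; E(K, 0x00) = 0x59.
C[1]: P[1] ⊕ 0x59 = 0x42; E(K, 0x42) = 0x1B.
C[2]: P[2] ⊕ 0x1B = 0xA8; E(K, 0xA8) = 0xF1.
C[3]: P[3] ⊕ 0xF1 = 0x24; E(K, 0x24) = 0x7D.
C[4]: P[4] ⊕ 0x7D = 0xBE; E(K, 0xBE) = 0xE7.
C[5]: P[5] ⊕ 0xE7 = 0xBF; E(K, 0xBF) = 0xE6.

C[0] = 0x59, C[1] = 0x1B, C[2] = 0xF1, C[3] = 0x7D, C[4] = 0xE7, C[5] = 0xE6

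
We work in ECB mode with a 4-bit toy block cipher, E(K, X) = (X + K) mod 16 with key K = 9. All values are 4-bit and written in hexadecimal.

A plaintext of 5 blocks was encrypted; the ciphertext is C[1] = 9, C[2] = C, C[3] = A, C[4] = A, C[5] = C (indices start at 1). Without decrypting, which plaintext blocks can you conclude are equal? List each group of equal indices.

P[2] = P[5]; P[3] = P[4]

ECB encrypts each block independently with the same key, so equal ciphertext blocks imply equal plaintext blocks.
C[2] = C[5] = C, so P[2] = P[5].
C[3] = C[4] = A, so P[3] = P[4].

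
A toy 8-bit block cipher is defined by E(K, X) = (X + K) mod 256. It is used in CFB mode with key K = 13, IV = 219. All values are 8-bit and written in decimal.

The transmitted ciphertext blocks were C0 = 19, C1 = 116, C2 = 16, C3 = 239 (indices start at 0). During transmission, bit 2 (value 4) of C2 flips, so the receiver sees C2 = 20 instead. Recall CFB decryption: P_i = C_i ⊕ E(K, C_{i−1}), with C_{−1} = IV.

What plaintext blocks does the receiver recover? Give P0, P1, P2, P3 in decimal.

Only C2 changed, to 20. In CFB, a change in C_i flips the same bit in P_i and garbles P_{i+1}. Decrypting the received ciphertext:
P0: E(K, 219) = 232; 19 ⊕ 232 = 251.
P1: E(K, 19) = 32; 116 ⊕ 32 = 84.
P2: E(K, 116) = 129; 20 ⊕ 129 = 149.
P3: E(K, 20) = 33; 239 ⊕ 33 = 206.
Blocks that differ from the original plaintext: P2, P3.

P0 = 251, P1 = 84, P2 = 149, P3 = 206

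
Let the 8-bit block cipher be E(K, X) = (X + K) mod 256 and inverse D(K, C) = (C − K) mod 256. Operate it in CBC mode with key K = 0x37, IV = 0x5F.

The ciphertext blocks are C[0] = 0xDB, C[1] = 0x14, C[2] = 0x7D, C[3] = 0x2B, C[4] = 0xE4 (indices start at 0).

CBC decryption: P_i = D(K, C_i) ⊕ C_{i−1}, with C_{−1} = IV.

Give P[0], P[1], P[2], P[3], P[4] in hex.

P[0] = 0xFB, P[1] = 0x06, P[2] = 0x52, P[3] = 0x89, P[4] = 0x86

P[0]: D(K, 0xDB) = 0xA4; 0xA4 ⊕ 0x5F = 0xFB.
P[1]: D(K, 0x14) = 0xDD; 0xDD ⊕ 0xDB = 0x06.
P[2]: D(K, 0x7D) = 0x46; 0x46 ⊕ 0x14 = 0x52.
P[3]: D(K, 0x2B) = 0xF4; 0xF4 ⊕ 0x7D = 0x89.
P[4]: D(K, 0xE4) = 0xAD; 0xAD ⊕ 0x2B = 0x86.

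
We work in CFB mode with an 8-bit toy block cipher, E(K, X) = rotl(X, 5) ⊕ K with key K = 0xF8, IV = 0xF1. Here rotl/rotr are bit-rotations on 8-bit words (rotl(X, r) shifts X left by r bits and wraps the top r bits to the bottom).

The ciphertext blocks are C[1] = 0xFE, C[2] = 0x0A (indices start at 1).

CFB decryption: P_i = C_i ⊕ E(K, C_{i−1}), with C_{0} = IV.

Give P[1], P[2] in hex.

P[1] = 0x38, P[2] = 0x2D

P[1]: E(K, 0xF1) = 0xC6; 0xFE ⊕ 0xC6 = 0x38.
P[2]: E(K, 0xFE) = 0x27; 0x0A ⊕ 0x27 = 0x2D.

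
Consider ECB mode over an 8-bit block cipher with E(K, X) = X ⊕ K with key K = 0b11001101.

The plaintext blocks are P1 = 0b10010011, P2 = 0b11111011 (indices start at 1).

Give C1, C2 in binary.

ECB encryption: C_i = E(K, P_i).
C1: E(K, 0b10010011) = 0b01011110.
C2: E(K, 0b11111011) = 0b00110110.

C1 = 0b01011110, C2 = 0b00110110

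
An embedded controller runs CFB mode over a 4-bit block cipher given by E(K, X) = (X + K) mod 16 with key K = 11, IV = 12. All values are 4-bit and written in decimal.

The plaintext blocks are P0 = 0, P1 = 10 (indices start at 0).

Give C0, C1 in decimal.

CFB encryption: C_i = P_i ⊕ E(K, C_{i−1}), with C_{−1} = IV.
C0: E(K, 12) = 7; 0 ⊕ 7 = 7.
C1: E(K, 7) = 2; 10 ⊕ 2 = 8.

C0 = 7, C1 = 8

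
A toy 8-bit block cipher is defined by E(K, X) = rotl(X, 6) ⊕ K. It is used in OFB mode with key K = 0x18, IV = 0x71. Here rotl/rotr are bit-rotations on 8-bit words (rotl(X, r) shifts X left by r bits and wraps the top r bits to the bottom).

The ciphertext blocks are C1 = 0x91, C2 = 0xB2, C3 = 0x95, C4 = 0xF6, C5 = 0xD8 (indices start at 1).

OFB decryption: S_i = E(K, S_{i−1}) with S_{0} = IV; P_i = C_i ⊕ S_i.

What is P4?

P4 = 0x78

P1: S = E(K, 0x71) = 0x44; 0x91 ⊕ 0x44 = 0xD5.
P2: S = E(K, 0x44) = 0x09; 0xB2 ⊕ 0x09 = 0xBB.
P3: S = E(K, 0x09) = 0x5A; 0x95 ⊕ 0x5A = 0xCF.
P4: S = E(K, 0x5A) = 0x8E; 0xF6 ⊕ 0x8E = 0x78.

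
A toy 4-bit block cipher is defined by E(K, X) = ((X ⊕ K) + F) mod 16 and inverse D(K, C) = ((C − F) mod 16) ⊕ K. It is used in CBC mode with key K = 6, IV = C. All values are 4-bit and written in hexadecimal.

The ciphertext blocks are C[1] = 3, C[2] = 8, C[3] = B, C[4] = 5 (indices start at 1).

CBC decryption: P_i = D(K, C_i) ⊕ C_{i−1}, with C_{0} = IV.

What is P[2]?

P[2] = C

P[2]: D(K, 8) = F; F ⊕ 3 = C.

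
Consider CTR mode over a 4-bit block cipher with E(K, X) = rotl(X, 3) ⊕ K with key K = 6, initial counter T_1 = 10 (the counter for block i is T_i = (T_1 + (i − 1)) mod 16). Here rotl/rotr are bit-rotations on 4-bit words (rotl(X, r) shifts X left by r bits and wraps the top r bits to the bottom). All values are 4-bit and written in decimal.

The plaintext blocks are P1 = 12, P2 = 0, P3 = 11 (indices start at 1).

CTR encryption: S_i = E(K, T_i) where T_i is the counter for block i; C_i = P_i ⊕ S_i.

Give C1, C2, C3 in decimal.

C1 = 15, C2 = 11, C3 = 11

C1: T = 10, S = E(K, T) = 3; 12 ⊕ 3 = 15.
C2: T = 11, S = E(K, T) = 11; 0 ⊕ 11 = 11.
C3: T = 12, S = E(K, T) = 0; 11 ⊕ 0 = 11.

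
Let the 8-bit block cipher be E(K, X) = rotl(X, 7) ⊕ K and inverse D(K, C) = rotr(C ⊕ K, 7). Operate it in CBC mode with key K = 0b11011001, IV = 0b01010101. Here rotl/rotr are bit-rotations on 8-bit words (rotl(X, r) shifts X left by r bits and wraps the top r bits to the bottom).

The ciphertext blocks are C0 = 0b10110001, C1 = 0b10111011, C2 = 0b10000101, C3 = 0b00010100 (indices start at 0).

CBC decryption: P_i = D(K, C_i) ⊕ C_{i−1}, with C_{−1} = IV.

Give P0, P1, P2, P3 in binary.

P0 = 0b10000101, P1 = 0b01110101, P2 = 0b00000011, P3 = 0b00011110

P0: D(K, 0b10110001) = 0b11010000; 0b11010000 ⊕ 0b01010101 = 0b10000101.
P1: D(K, 0b10111011) = 0b11000100; 0b11000100 ⊕ 0b10110001 = 0b01110101.
P2: D(K, 0b10000101) = 0b10111000; 0b10111000 ⊕ 0b10111011 = 0b00000011.
P3: D(K, 0b00010100) = 0b10011011; 0b10011011 ⊕ 0b10000101 = 0b00011110.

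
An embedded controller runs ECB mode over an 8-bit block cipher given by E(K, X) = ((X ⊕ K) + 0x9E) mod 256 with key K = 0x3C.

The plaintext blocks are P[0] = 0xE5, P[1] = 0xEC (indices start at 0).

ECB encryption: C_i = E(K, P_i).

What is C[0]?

C[0]: E(K, 0xE5) = 0x77.

C[0] = 0x77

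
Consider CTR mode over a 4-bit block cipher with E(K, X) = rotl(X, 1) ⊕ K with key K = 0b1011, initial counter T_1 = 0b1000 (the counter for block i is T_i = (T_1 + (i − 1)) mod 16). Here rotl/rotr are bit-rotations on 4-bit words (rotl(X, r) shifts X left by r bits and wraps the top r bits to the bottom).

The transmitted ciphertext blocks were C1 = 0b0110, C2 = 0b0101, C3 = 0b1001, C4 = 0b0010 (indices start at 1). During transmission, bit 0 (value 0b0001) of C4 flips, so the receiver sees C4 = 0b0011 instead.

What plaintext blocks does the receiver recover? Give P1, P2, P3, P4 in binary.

P1 = 0b1100, P2 = 0b1101, P3 = 0b0111, P4 = 0b1111

CTR decryption: S_i = E(K, T_i) where T_i is the counter for block i; P_i = C_i ⊕ S_i.
Only C4 changed, to 0b0011. In CTR, a change in C_i flips the same bit in P_i only; the keystream is unaffected. Decrypting the received ciphertext:
P1: T = 0b1000, S = E(K, T) = 0b1010; 0b0110 ⊕ 0b1010 = 0b1100.
P2: T = 0b1001, S = E(K, T) = 0b1000; 0b0101 ⊕ 0b1000 = 0b1101.
P3: T = 0b1010, S = E(K, T) = 0b1110; 0b1001 ⊕ 0b1110 = 0b0111.
P4: T = 0b1011, S = E(K, T) = 0b1100; 0b0011 ⊕ 0b1100 = 0b1111.
Blocks that differ from the original plaintext: P4.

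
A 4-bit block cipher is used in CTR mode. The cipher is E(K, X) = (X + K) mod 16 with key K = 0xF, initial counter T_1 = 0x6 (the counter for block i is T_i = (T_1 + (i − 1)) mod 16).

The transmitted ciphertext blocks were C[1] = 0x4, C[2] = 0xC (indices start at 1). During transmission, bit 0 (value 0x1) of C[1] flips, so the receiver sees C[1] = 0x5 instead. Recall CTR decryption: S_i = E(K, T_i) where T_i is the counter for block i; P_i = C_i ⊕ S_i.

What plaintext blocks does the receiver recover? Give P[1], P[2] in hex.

Only C[1] changed, to 0x5. In CTR, a change in C_i flips the same bit in P_i only; the keystream is unaffected. Decrypting the received ciphertext:
P[1]: T = 0x6, S = E(K, T) = 0x5; 0x5 ⊕ 0x5 = 0x0.
P[2]: T = 0x7, S = E(K, T) = 0x6; 0xC ⊕ 0x6 = 0xA.
Blocks that differ from the original plaintext: P[1].

P[1] = 0x0, P[2] = 0xA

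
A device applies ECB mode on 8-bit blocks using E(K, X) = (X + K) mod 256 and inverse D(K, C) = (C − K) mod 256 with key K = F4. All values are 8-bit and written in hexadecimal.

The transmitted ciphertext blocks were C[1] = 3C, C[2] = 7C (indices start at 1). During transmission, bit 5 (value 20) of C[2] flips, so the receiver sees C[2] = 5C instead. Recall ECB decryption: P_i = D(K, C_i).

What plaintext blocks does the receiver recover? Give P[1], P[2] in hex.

Only C[2] changed, to 5C. In ECB, a change in C_i affects only P_i. Decrypting the received ciphertext:
P[1]: D(K, 3C) = 48.
P[2]: D(K, 5C) = 68.
Blocks that differ from the original plaintext: P[2].

P[1] = 48, P[2] = 68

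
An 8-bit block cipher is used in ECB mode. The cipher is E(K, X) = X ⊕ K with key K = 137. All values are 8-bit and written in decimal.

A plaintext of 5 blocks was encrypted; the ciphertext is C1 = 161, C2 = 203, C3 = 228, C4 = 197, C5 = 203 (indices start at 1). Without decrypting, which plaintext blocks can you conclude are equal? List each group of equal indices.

P2 = P5

ECB encrypts each block independently with the same key, so equal ciphertext blocks imply equal plaintext blocks.
C2 = C5 = 203, so P2 = P5.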